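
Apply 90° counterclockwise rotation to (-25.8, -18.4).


90° CCW: (x,y) -> (-y, x)
(-25.8,-18.4) -> (18.4, -25.8)

(18.4, -25.8)


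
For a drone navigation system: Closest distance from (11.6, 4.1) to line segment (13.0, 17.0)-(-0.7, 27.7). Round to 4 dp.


Project P onto AB: t = 0 (clamped to [0,1])
Closest point on segment: (13, 17)
Distance: 12.9757

12.9757


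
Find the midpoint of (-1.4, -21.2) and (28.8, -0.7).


M = (((-1.4)+28.8)/2, ((-21.2)+(-0.7))/2)
= (13.7, -10.95)

(13.7, -10.95)


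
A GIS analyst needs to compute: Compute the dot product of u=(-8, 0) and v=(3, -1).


u . v = u_x*v_x + u_y*v_y = (-8)*3 + 0*(-1)
= (-24) + 0 = -24

-24


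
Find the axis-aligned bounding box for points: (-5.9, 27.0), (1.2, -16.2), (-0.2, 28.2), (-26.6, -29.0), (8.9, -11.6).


x range: [-26.6, 8.9]
y range: [-29, 28.2]
Bounding box: (-26.6,-29) to (8.9,28.2)

(-26.6,-29) to (8.9,28.2)


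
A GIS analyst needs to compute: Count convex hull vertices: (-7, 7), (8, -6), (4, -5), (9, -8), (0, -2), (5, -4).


Convex hull vertices (CCW): (-7, 7), (0, -2), (4, -5), (9, -8), (8, -6)
Count = 5

5


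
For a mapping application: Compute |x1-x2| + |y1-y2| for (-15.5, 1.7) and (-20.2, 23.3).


|(-15.5)-(-20.2)| + |1.7-23.3| = 4.7 + 21.6 = 26.3

26.3


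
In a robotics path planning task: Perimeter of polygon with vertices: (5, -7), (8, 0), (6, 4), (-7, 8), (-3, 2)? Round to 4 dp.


Sides: (5, -7)->(8, 0): sqrt(58) = 7.615773, (8, 0)->(6, 4): sqrt(20) = 4.472136, (6, 4)->(-7, 8): sqrt(185) = 13.601471, (-7, 8)->(-3, 2): sqrt(52) = 7.211103, (-3, 2)->(5, -7): sqrt(145) = 12.041595
Sum = 44.942078
Perimeter = 44.9421

44.9421


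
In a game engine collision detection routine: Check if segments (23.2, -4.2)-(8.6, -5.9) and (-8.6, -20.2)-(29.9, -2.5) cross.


Cross products: d1=53.14, d2=246.11, d3=179.54, d4=-13.43
d1*d2 < 0 and d3*d4 < 0? no

No, they don't intersect


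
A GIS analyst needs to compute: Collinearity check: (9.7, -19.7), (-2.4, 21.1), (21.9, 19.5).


Cross product: ((-2.4)-9.7)*(19.5-(-19.7)) - (21.1-(-19.7))*(21.9-9.7)
= -972.08

No, not collinear


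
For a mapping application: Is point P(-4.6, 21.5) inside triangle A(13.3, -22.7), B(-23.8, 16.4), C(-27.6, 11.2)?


Cross products: AB x AP = -939.93, BC x BP = 80.46, CA x CP = 1200.97
All same sign? no

No, outside


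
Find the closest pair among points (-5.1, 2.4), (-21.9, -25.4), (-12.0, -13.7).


d(P0,P1) = 32.482, d(P0,P2) = 17.5163, d(P1,P2) = 15.3264
Closest: P1 and P2

Closest pair: (-21.9, -25.4) and (-12.0, -13.7), distance = 15.3264


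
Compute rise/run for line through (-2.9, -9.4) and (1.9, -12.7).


slope = (y2-y1)/(x2-x1) = ((-12.7)-(-9.4))/(1.9-(-2.9)) = (-3.3)/4.8 = -0.6875

-0.6875


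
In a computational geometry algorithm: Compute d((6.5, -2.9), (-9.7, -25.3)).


dx=-16.2, dy=-22.4
d^2 = (-16.2)^2 + (-22.4)^2 = 764.2
d = sqrt(764.2) = 27.6442

27.6442


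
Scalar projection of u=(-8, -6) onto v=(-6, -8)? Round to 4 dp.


u.v = 96, |v| = sqrt(100) = 10
Scalar projection = u.v / |v| = 96 / sqrt(100) = 9.6

9.6


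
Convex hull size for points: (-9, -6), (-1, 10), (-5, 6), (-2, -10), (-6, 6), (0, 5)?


Convex hull vertices (CCW): (-9, -6), (-2, -10), (0, 5), (-1, 10), (-6, 6)
Count = 5

5


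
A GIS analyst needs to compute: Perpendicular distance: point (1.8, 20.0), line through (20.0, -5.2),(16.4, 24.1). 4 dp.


|cross product| = 442.54
|line direction| = sqrt(871.45) = 29.5203
Distance = 442.54/sqrt(871.45) = 14.991

14.991


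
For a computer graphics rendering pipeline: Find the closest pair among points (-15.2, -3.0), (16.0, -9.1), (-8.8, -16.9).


d(P0,P1) = 31.7907, d(P0,P2) = 15.3026, d(P1,P2) = 25.9977
Closest: P0 and P2

Closest pair: (-15.2, -3.0) and (-8.8, -16.9), distance = 15.3026


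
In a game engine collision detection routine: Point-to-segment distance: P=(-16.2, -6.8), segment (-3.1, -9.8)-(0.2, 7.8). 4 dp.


Project P onto AB: t = 0.0298 (clamped to [0,1])
Closest point on segment: (-3.0015, -9.2747)
Distance: 13.4285

13.4285


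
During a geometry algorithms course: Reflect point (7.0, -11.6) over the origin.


Reflection over origin: (x,y) -> (-x,-y)
(7, -11.6) -> (-7, 11.6)

(-7, 11.6)


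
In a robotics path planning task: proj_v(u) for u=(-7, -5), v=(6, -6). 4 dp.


u.v = -12, |v| = sqrt(72) = 8.4853
Scalar projection = u.v / |v| = -12 / sqrt(72) = -1.4142

-1.4142


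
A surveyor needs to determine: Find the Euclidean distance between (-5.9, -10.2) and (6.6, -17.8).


dx=12.5, dy=-7.6
d^2 = 12.5^2 + (-7.6)^2 = 214.01
d = sqrt(214.01) = 14.6291

14.6291


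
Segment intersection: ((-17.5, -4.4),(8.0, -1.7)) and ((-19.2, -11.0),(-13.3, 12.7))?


Cross products: d1=-1.35, d2=-589.77, d3=-163.71, d4=424.71
d1*d2 < 0 and d3*d4 < 0? no

No, they don't intersect


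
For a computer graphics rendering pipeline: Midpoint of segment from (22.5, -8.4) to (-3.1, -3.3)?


M = ((22.5+(-3.1))/2, ((-8.4)+(-3.3))/2)
= (9.7, -5.85)

(9.7, -5.85)


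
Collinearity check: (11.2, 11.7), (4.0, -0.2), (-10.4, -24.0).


Cross product: (4-11.2)*((-24)-11.7) - ((-0.2)-11.7)*((-10.4)-11.2)
= 0

Yes, collinear


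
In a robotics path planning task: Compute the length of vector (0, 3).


|u| = sqrt(0^2 + 3^2) = sqrt(9) = 3

3


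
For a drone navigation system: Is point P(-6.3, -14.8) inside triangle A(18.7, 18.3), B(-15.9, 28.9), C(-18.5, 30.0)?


Cross products: AB x AP = 1410.26, BC x BP = 103.06, CA x CP = -1523.82
All same sign? no

No, outside


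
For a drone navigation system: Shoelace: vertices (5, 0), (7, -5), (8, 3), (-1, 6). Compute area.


Shoelace sum: (5*(-5) - 7*0) + (7*3 - 8*(-5)) + (8*6 - (-1)*3) + ((-1)*0 - 5*6)
= 57
Area = |57|/2 = 28.5

28.5


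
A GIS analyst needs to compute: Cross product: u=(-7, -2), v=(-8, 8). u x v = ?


u x v = u_x*v_y - u_y*v_x = (-7)*8 - (-2)*(-8)
= (-56) - 16 = -72

-72


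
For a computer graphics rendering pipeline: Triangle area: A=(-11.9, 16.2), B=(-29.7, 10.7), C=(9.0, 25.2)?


Area = |x_A(y_B-y_C) + x_B(y_C-y_A) + x_C(y_A-y_B)|/2
= |172.55 + (-267.3) + 49.5|/2
= 45.25/2 = 22.625

22.625


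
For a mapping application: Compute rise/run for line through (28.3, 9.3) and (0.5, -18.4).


slope = (y2-y1)/(x2-x1) = ((-18.4)-9.3)/(0.5-28.3) = (-27.7)/(-27.8) = 0.9964

0.9964


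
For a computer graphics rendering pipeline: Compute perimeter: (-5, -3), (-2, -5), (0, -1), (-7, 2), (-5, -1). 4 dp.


Sides: (-5, -3)->(-2, -5): sqrt(13) = 3.605551, (-2, -5)->(0, -1): sqrt(20) = 4.472136, (0, -1)->(-7, 2): sqrt(58) = 7.615773, (-7, 2)->(-5, -1): sqrt(13) = 3.605551, (-5, -1)->(-5, -3): sqrt(4) = 2
Sum = 21.299011
Perimeter = 21.299

21.299


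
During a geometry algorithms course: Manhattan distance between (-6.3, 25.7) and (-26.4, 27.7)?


|(-6.3)-(-26.4)| + |25.7-27.7| = 20.1 + 2 = 22.1

22.1


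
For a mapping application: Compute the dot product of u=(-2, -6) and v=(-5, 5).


u . v = u_x*v_x + u_y*v_y = (-2)*(-5) + (-6)*5
= 10 + (-30) = -20

-20


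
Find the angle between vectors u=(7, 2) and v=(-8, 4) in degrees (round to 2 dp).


u.v = -48, |u| = sqrt(53) = 7.2801, |v| = sqrt(80) = 8.9443
cos(theta) = u.v/(|u||v|) = -48/sqrt(4240) = -0.737154
theta = acos(-0.737154) = 137.49 degrees

137.49 degrees


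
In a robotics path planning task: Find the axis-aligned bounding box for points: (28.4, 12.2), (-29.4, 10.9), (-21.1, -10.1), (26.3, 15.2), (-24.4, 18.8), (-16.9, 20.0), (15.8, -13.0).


x range: [-29.4, 28.4]
y range: [-13, 20]
Bounding box: (-29.4,-13) to (28.4,20)

(-29.4,-13) to (28.4,20)


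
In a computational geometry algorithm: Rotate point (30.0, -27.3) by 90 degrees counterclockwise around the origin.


90° CCW: (x,y) -> (-y, x)
(30,-27.3) -> (27.3, 30)

(27.3, 30)


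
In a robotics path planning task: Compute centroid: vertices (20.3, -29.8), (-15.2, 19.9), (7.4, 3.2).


Centroid = ((x_A+x_B+x_C)/3, (y_A+y_B+y_C)/3)
= ((20.3+(-15.2)+7.4)/3, ((-29.8)+19.9+3.2)/3)
= (4.1667, -2.2333)

(4.1667, -2.2333)


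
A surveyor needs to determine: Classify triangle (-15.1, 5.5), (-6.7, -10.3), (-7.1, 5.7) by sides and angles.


Side lengths squared: AB^2=320.2, BC^2=256.16, CA^2=64.04
Sorted: [64.04, 256.16, 320.2]
By sides: Scalene, By angles: Right

Scalene, Right


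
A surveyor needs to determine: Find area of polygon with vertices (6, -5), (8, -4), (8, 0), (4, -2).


Shoelace sum: (6*(-4) - 8*(-5)) + (8*0 - 8*(-4)) + (8*(-2) - 4*0) + (4*(-5) - 6*(-2))
= 24
Area = |24|/2 = 12

12


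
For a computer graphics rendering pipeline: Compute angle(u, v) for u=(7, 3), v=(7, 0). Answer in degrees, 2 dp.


u.v = 49, |u| = sqrt(58) = 7.6158, |v| = sqrt(49) = 7
cos(theta) = u.v/(|u||v|) = 49/sqrt(2842) = 0.919145
theta = acos(0.919145) = 23.2 degrees

23.2 degrees


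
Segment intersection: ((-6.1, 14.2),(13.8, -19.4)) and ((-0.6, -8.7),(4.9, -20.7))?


Cross products: d1=59.95, d2=113.95, d3=-270.91, d4=-324.91
d1*d2 < 0 and d3*d4 < 0? no

No, they don't intersect


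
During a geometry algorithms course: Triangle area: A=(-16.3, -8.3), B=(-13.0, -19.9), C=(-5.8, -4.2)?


Area = |x_A(y_B-y_C) + x_B(y_C-y_A) + x_C(y_A-y_B)|/2
= |255.91 + (-53.3) + (-67.28)|/2
= 135.33/2 = 67.665

67.665


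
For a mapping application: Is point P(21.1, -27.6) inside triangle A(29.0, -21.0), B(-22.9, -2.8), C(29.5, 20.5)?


Cross products: AB x AP = 486.32, BC x BP = -2324.72, CA x CP = -324.55
All same sign? no

No, outside


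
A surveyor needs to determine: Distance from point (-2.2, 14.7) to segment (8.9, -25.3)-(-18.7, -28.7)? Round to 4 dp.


Project P onto AB: t = 0.2203 (clamped to [0,1])
Closest point on segment: (2.8198, -26.049)
Distance: 41.057

41.057


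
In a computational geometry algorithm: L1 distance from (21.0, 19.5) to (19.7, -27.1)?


|21-19.7| + |19.5-(-27.1)| = 1.3 + 46.6 = 47.9

47.9


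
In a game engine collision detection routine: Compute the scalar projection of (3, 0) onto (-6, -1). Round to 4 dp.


u.v = -18, |v| = sqrt(37) = 6.0828
Scalar projection = u.v / |v| = -18 / sqrt(37) = -2.9592

-2.9592


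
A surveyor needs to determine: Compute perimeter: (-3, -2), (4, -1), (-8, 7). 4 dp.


Sides: (-3, -2)->(4, -1): sqrt(50) = 7.071068, (4, -1)->(-8, 7): sqrt(208) = 14.422205, (-8, 7)->(-3, -2): sqrt(106) = 10.29563
Sum = 31.788903
Perimeter = 31.7889

31.7889


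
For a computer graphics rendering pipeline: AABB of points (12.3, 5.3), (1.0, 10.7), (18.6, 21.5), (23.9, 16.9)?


x range: [1, 23.9]
y range: [5.3, 21.5]
Bounding box: (1,5.3) to (23.9,21.5)

(1,5.3) to (23.9,21.5)


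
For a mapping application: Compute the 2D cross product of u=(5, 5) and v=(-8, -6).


u x v = u_x*v_y - u_y*v_x = 5*(-6) - 5*(-8)
= (-30) - (-40) = 10

10


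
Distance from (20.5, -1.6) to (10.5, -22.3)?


dx=-10, dy=-20.7
d^2 = (-10)^2 + (-20.7)^2 = 528.49
d = sqrt(528.49) = 22.9889

22.9889


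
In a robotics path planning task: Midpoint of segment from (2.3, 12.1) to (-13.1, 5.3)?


M = ((2.3+(-13.1))/2, (12.1+5.3)/2)
= (-5.4, 8.7)

(-5.4, 8.7)


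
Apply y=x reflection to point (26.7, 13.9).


Reflection over y=x: (x,y) -> (y,x)
(26.7, 13.9) -> (13.9, 26.7)

(13.9, 26.7)


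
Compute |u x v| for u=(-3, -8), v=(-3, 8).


|u x v| = |(-3)*8 - (-8)*(-3)|
= |(-24) - 24| = 48

48


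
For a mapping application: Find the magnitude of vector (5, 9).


|u| = sqrt(5^2 + 9^2) = sqrt(106) = 10.2956

10.2956


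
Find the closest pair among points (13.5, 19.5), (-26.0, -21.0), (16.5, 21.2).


d(P0,P1) = 56.573, d(P0,P2) = 3.4482, d(P1,P2) = 59.8923
Closest: P0 and P2

Closest pair: (13.5, 19.5) and (16.5, 21.2), distance = 3.4482


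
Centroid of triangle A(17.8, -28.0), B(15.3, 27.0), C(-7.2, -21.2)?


Centroid = ((x_A+x_B+x_C)/3, (y_A+y_B+y_C)/3)
= ((17.8+15.3+(-7.2))/3, ((-28)+27+(-21.2))/3)
= (8.6333, -7.4)

(8.6333, -7.4)


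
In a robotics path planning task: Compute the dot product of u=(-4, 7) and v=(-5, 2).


u . v = u_x*v_x + u_y*v_y = (-4)*(-5) + 7*2
= 20 + 14 = 34

34


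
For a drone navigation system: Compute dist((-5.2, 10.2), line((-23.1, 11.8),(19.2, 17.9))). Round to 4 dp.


|cross product| = 176.87
|line direction| = sqrt(1826.5) = 42.7376
Distance = 176.87/sqrt(1826.5) = 4.1385

4.1385


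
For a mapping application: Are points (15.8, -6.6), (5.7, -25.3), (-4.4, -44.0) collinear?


Cross product: (5.7-15.8)*((-44)-(-6.6)) - ((-25.3)-(-6.6))*((-4.4)-15.8)
= 0

Yes, collinear


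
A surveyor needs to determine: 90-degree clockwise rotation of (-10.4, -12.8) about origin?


90° CW: (x,y) -> (y, -x)
(-10.4,-12.8) -> (-12.8, 10.4)

(-12.8, 10.4)


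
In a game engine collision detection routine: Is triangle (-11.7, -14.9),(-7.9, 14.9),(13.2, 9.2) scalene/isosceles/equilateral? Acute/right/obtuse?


Side lengths squared: AB^2=902.48, BC^2=477.7, CA^2=1200.82
Sorted: [477.7, 902.48, 1200.82]
By sides: Scalene, By angles: Acute

Scalene, Acute


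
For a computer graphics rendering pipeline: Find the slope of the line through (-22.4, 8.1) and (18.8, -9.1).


slope = (y2-y1)/(x2-x1) = ((-9.1)-8.1)/(18.8-(-22.4)) = (-17.2)/41.2 = -0.4175

-0.4175


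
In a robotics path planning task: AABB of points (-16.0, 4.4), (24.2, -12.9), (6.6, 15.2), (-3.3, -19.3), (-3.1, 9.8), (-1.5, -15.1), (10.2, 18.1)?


x range: [-16, 24.2]
y range: [-19.3, 18.1]
Bounding box: (-16,-19.3) to (24.2,18.1)

(-16,-19.3) to (24.2,18.1)


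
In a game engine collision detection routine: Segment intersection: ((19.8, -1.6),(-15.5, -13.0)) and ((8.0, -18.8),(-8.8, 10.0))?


Cross products: d1=-628.8, d2=579.36, d3=472.64, d4=-735.52
d1*d2 < 0 and d3*d4 < 0? yes

Yes, they intersect


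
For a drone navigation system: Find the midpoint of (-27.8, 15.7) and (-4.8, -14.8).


M = (((-27.8)+(-4.8))/2, (15.7+(-14.8))/2)
= (-16.3, 0.45)

(-16.3, 0.45)


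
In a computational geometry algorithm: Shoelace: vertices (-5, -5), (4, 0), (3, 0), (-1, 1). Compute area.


Shoelace sum: ((-5)*0 - 4*(-5)) + (4*0 - 3*0) + (3*1 - (-1)*0) + ((-1)*(-5) - (-5)*1)
= 33
Area = |33|/2 = 16.5

16.5


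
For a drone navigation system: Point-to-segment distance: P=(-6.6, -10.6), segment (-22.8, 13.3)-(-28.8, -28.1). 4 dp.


Project P onto AB: t = 0.5099 (clamped to [0,1])
Closest point on segment: (-25.8592, -7.8088)
Distance: 19.4605

19.4605


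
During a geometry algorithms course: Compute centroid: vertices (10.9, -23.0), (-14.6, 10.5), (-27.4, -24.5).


Centroid = ((x_A+x_B+x_C)/3, (y_A+y_B+y_C)/3)
= ((10.9+(-14.6)+(-27.4))/3, ((-23)+10.5+(-24.5))/3)
= (-10.3667, -12.3333)

(-10.3667, -12.3333)


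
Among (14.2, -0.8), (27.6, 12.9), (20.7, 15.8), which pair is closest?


d(P0,P1) = 19.1638, d(P0,P2) = 17.8272, d(P1,P2) = 7.4847
Closest: P1 and P2

Closest pair: (27.6, 12.9) and (20.7, 15.8), distance = 7.4847


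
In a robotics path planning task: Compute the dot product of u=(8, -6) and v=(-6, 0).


u . v = u_x*v_x + u_y*v_y = 8*(-6) + (-6)*0
= (-48) + 0 = -48

-48


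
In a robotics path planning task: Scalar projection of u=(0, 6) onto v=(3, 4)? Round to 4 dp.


u.v = 24, |v| = sqrt(25) = 5
Scalar projection = u.v / |v| = 24 / sqrt(25) = 4.8

4.8


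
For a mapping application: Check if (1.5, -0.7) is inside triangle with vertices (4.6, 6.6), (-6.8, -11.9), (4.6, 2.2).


Cross products: AB x AP = 25.87, BC x BP = 10.65, CA x CP = 13.64
All same sign? yes

Yes, inside


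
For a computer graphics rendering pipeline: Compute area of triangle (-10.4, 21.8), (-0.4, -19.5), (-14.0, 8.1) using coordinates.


Area = |x_A(y_B-y_C) + x_B(y_C-y_A) + x_C(y_A-y_B)|/2
= |287.04 + 5.48 + (-578.2)|/2
= 285.68/2 = 142.84

142.84


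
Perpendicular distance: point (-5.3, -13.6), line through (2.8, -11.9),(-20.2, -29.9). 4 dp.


|cross product| = 106.7
|line direction| = sqrt(853) = 29.2062
Distance = 106.7/sqrt(853) = 3.6533

3.6533


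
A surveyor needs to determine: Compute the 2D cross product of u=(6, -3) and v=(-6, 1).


u x v = u_x*v_y - u_y*v_x = 6*1 - (-3)*(-6)
= 6 - 18 = -12

-12


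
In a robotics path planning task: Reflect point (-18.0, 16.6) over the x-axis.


Reflection over x-axis: (x,y) -> (x,-y)
(-18, 16.6) -> (-18, -16.6)

(-18, -16.6)


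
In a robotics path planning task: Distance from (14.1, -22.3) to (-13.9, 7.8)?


dx=-28, dy=30.1
d^2 = (-28)^2 + 30.1^2 = 1690.01
d = sqrt(1690.01) = 41.1097

41.1097


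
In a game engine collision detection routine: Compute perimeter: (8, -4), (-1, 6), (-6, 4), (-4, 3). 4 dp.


Sides: (8, -4)->(-1, 6): sqrt(181) = 13.453624, (-1, 6)->(-6, 4): sqrt(29) = 5.385165, (-6, 4)->(-4, 3): sqrt(5) = 2.236068, (-4, 3)->(8, -4): sqrt(193) = 13.892444
Sum = 34.967301
Perimeter = 34.9673

34.9673


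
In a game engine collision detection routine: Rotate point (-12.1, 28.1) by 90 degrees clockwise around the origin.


90° CW: (x,y) -> (y, -x)
(-12.1,28.1) -> (28.1, 12.1)

(28.1, 12.1)


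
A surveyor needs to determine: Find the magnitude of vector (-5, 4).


|u| = sqrt((-5)^2 + 4^2) = sqrt(41) = 6.4031

6.4031


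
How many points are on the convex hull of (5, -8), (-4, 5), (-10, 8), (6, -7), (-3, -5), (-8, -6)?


Convex hull vertices (CCW): (-10, 8), (-8, -6), (5, -8), (6, -7), (-4, 5)
Count = 5

5


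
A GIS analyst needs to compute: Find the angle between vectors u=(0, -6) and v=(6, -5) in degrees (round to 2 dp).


u.v = 30, |u| = sqrt(36) = 6, |v| = sqrt(61) = 7.8102
cos(theta) = u.v/(|u||v|) = 30/sqrt(2196) = 0.640184
theta = acos(0.640184) = 50.19 degrees

50.19 degrees


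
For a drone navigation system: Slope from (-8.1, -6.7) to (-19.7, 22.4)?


slope = (y2-y1)/(x2-x1) = (22.4-(-6.7))/((-19.7)-(-8.1)) = 29.1/(-11.6) = -2.5086

-2.5086


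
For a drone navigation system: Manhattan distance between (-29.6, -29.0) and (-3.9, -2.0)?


|(-29.6)-(-3.9)| + |(-29)-(-2)| = 25.7 + 27 = 52.7

52.7


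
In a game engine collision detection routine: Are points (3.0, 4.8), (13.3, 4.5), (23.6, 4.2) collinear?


Cross product: (13.3-3)*(4.2-4.8) - (4.5-4.8)*(23.6-3)
= 0

Yes, collinear


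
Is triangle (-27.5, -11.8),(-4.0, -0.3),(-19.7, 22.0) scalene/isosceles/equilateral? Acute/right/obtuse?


Side lengths squared: AB^2=684.5, BC^2=743.78, CA^2=1203.28
Sorted: [684.5, 743.78, 1203.28]
By sides: Scalene, By angles: Acute

Scalene, Acute


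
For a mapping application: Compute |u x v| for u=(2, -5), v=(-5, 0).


|u x v| = |2*0 - (-5)*(-5)|
= |0 - 25| = 25

25


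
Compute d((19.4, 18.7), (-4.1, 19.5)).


dx=-23.5, dy=0.8
d^2 = (-23.5)^2 + 0.8^2 = 552.89
d = sqrt(552.89) = 23.5136

23.5136


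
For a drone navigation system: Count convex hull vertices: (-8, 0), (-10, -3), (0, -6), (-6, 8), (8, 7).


Convex hull vertices (CCW): (-10, -3), (0, -6), (8, 7), (-6, 8)
Count = 4

4


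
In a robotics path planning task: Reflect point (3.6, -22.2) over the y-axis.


Reflection over y-axis: (x,y) -> (-x,y)
(3.6, -22.2) -> (-3.6, -22.2)

(-3.6, -22.2)


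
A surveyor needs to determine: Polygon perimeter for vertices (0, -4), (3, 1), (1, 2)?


Sides: (0, -4)->(3, 1): sqrt(34) = 5.830952, (3, 1)->(1, 2): sqrt(5) = 2.236068, (1, 2)->(0, -4): sqrt(37) = 6.082763
Sum = 14.149783
Perimeter = 14.1498

14.1498


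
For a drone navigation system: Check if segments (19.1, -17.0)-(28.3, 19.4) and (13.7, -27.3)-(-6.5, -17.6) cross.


Cross products: d1=-260.44, d2=-1084.96, d3=101.8, d4=926.32
d1*d2 < 0 and d3*d4 < 0? no

No, they don't intersect


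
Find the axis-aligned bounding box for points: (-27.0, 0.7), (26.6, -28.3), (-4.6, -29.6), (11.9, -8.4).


x range: [-27, 26.6]
y range: [-29.6, 0.7]
Bounding box: (-27,-29.6) to (26.6,0.7)

(-27,-29.6) to (26.6,0.7)


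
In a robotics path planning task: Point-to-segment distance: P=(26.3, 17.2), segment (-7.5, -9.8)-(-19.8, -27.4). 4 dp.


Project P onto AB: t = 0 (clamped to [0,1])
Closest point on segment: (-7.5, -9.8)
Distance: 43.2601

43.2601


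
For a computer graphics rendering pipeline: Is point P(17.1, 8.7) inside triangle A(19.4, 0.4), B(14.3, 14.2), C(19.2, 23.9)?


Cross products: AB x AP = -10.59, BC x BP = -54.11, CA x CP = -52.39
All same sign? yes

Yes, inside


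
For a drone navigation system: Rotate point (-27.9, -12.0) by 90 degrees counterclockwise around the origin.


90° CCW: (x,y) -> (-y, x)
(-27.9,-12) -> (12, -27.9)

(12, -27.9)


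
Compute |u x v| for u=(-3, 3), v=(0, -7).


|u x v| = |(-3)*(-7) - 3*0|
= |21 - 0| = 21

21


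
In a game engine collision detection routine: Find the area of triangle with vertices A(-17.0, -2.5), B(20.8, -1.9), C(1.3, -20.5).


Area = |x_A(y_B-y_C) + x_B(y_C-y_A) + x_C(y_A-y_B)|/2
= |(-316.2) + (-374.4) + (-0.78)|/2
= 691.38/2 = 345.69

345.69


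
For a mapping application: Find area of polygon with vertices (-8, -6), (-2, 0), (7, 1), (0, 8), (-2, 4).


Shoelace sum: ((-8)*0 - (-2)*(-6)) + ((-2)*1 - 7*0) + (7*8 - 0*1) + (0*4 - (-2)*8) + ((-2)*(-6) - (-8)*4)
= 102
Area = |102|/2 = 51

51


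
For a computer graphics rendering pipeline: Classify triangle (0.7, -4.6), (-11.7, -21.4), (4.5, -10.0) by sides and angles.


Side lengths squared: AB^2=436, BC^2=392.4, CA^2=43.6
Sorted: [43.6, 392.4, 436]
By sides: Scalene, By angles: Right

Scalene, Right


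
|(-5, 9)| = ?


|u| = sqrt((-5)^2 + 9^2) = sqrt(106) = 10.2956

10.2956


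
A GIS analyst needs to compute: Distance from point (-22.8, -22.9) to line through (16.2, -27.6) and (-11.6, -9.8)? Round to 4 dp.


|cross product| = 563.54
|line direction| = sqrt(1089.68) = 33.0103
Distance = 563.54/sqrt(1089.68) = 17.0716

17.0716


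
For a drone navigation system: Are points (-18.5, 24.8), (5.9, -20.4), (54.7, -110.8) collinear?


Cross product: (5.9-(-18.5))*((-110.8)-24.8) - ((-20.4)-24.8)*(54.7-(-18.5))
= 0

Yes, collinear


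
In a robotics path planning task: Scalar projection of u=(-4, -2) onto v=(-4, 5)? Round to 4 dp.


u.v = 6, |v| = sqrt(41) = 6.4031
Scalar projection = u.v / |v| = 6 / sqrt(41) = 0.937

0.937


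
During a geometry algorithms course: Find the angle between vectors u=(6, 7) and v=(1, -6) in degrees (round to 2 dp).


u.v = -36, |u| = sqrt(85) = 9.2195, |v| = sqrt(37) = 6.0828
cos(theta) = u.v/(|u||v|) = -36/sqrt(3145) = -0.641937
theta = acos(-0.641937) = 129.94 degrees

129.94 degrees


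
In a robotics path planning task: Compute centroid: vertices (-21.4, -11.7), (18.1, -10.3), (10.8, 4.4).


Centroid = ((x_A+x_B+x_C)/3, (y_A+y_B+y_C)/3)
= (((-21.4)+18.1+10.8)/3, ((-11.7)+(-10.3)+4.4)/3)
= (2.5, -5.8667)

(2.5, -5.8667)


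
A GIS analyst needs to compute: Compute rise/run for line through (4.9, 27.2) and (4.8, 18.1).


slope = (y2-y1)/(x2-x1) = (18.1-27.2)/(4.8-4.9) = (-9.1)/(-0.1) = 91

91


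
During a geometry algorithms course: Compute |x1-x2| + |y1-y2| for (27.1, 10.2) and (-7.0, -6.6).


|27.1-(-7)| + |10.2-(-6.6)| = 34.1 + 16.8 = 50.9

50.9


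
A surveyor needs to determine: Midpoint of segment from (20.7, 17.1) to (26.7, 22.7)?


M = ((20.7+26.7)/2, (17.1+22.7)/2)
= (23.7, 19.9)

(23.7, 19.9)


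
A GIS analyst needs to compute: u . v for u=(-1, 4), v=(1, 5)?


u . v = u_x*v_x + u_y*v_y = (-1)*1 + 4*5
= (-1) + 20 = 19

19


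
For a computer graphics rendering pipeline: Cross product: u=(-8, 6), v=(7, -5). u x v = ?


u x v = u_x*v_y - u_y*v_x = (-8)*(-5) - 6*7
= 40 - 42 = -2

-2


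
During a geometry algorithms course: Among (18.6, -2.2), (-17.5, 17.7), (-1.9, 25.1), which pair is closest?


d(P0,P1) = 41.2216, d(P0,P2) = 34.14, d(P1,P2) = 17.2662
Closest: P1 and P2

Closest pair: (-17.5, 17.7) and (-1.9, 25.1), distance = 17.2662


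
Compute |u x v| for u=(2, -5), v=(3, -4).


|u x v| = |2*(-4) - (-5)*3|
= |(-8) - (-15)| = 7

7


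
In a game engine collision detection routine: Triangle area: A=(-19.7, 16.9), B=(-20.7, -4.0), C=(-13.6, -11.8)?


Area = |x_A(y_B-y_C) + x_B(y_C-y_A) + x_C(y_A-y_B)|/2
= |(-153.66) + 594.09 + (-284.24)|/2
= 156.19/2 = 78.095

78.095


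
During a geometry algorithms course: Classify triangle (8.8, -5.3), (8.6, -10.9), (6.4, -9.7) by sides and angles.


Side lengths squared: AB^2=31.4, BC^2=6.28, CA^2=25.12
Sorted: [6.28, 25.12, 31.4]
By sides: Scalene, By angles: Right

Scalene, Right


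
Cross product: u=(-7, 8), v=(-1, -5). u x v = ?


u x v = u_x*v_y - u_y*v_x = (-7)*(-5) - 8*(-1)
= 35 - (-8) = 43

43


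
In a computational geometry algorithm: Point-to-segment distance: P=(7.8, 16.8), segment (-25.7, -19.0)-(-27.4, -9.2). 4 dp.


Project P onto AB: t = 1 (clamped to [0,1])
Closest point on segment: (-27.4, -9.2)
Distance: 43.7612

43.7612


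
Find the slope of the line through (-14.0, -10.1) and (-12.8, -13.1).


slope = (y2-y1)/(x2-x1) = ((-13.1)-(-10.1))/((-12.8)-(-14)) = (-3)/1.2 = -2.5

-2.5


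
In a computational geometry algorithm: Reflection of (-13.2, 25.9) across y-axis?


Reflection over y-axis: (x,y) -> (-x,y)
(-13.2, 25.9) -> (13.2, 25.9)

(13.2, 25.9)


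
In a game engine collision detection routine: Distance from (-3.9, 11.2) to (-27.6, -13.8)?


dx=-23.7, dy=-25
d^2 = (-23.7)^2 + (-25)^2 = 1186.69
d = sqrt(1186.69) = 34.4484

34.4484


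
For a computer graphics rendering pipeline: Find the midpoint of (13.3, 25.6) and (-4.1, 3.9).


M = ((13.3+(-4.1))/2, (25.6+3.9)/2)
= (4.6, 14.75)

(4.6, 14.75)


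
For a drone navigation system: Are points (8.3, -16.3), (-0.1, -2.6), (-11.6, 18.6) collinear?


Cross product: ((-0.1)-8.3)*(18.6-(-16.3)) - ((-2.6)-(-16.3))*((-11.6)-8.3)
= -20.53

No, not collinear


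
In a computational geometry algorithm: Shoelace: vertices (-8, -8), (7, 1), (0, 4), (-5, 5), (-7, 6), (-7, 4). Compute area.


Shoelace sum: ((-8)*1 - 7*(-8)) + (7*4 - 0*1) + (0*5 - (-5)*4) + ((-5)*6 - (-7)*5) + ((-7)*4 - (-7)*6) + ((-7)*(-8) - (-8)*4)
= 203
Area = |203|/2 = 101.5

101.5


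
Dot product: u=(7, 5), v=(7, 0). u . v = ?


u . v = u_x*v_x + u_y*v_y = 7*7 + 5*0
= 49 + 0 = 49

49


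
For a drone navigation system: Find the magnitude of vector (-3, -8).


|u| = sqrt((-3)^2 + (-8)^2) = sqrt(73) = 8.544

8.544


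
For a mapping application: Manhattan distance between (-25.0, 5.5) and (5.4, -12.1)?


|(-25)-5.4| + |5.5-(-12.1)| = 30.4 + 17.6 = 48

48


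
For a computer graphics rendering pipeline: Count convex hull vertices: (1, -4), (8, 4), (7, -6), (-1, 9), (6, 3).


Convex hull vertices (CCW): (-1, 9), (1, -4), (7, -6), (8, 4)
Count = 4

4


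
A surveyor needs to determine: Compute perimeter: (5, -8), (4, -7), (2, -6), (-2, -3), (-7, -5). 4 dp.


Sides: (5, -8)->(4, -7): sqrt(2) = 1.414214, (4, -7)->(2, -6): sqrt(5) = 2.236068, (2, -6)->(-2, -3): sqrt(25) = 5, (-2, -3)->(-7, -5): sqrt(29) = 5.385165, (-7, -5)->(5, -8): sqrt(153) = 12.369317
Sum = 26.404764
Perimeter = 26.4048

26.4048


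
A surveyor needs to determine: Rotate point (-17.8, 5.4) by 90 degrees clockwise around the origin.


90° CW: (x,y) -> (y, -x)
(-17.8,5.4) -> (5.4, 17.8)

(5.4, 17.8)


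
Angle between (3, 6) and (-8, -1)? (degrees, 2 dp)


u.v = -30, |u| = sqrt(45) = 6.7082, |v| = sqrt(65) = 8.0623
cos(theta) = u.v/(|u||v|) = -30/sqrt(2925) = -0.5547
theta = acos(-0.5547) = 123.69 degrees

123.69 degrees


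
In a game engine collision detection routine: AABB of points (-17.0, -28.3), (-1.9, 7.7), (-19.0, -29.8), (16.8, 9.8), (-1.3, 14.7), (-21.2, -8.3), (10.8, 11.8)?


x range: [-21.2, 16.8]
y range: [-29.8, 14.7]
Bounding box: (-21.2,-29.8) to (16.8,14.7)

(-21.2,-29.8) to (16.8,14.7)


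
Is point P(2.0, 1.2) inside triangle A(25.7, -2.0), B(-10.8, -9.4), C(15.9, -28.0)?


Cross products: AB x AP = -292.18, BC x BP = 521.1, CA x CP = 647.56
All same sign? no

No, outside


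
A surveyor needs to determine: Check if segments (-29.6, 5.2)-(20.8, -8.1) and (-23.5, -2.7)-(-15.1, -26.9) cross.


Cross products: d1=-81.26, d2=1026.7, d3=-317.03, d4=-1424.99
d1*d2 < 0 and d3*d4 < 0? no

No, they don't intersect


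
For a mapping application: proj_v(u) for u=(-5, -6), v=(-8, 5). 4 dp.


u.v = 10, |v| = sqrt(89) = 9.434
Scalar projection = u.v / |v| = 10 / sqrt(89) = 1.06

1.06


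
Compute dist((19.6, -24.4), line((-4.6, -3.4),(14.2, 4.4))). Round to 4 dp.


|cross product| = 583.56
|line direction| = sqrt(414.28) = 20.3539
Distance = 583.56/sqrt(414.28) = 28.6707

28.6707


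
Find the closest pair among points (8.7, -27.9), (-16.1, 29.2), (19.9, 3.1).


d(P0,P1) = 62.2531, d(P0,P2) = 32.9612, d(P1,P2) = 44.4658
Closest: P0 and P2

Closest pair: (8.7, -27.9) and (19.9, 3.1), distance = 32.9612


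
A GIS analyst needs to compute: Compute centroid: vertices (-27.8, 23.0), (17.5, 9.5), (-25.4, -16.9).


Centroid = ((x_A+x_B+x_C)/3, (y_A+y_B+y_C)/3)
= (((-27.8)+17.5+(-25.4))/3, (23+9.5+(-16.9))/3)
= (-11.9, 5.2)

(-11.9, 5.2)


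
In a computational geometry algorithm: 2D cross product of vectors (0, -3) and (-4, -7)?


u x v = u_x*v_y - u_y*v_x = 0*(-7) - (-3)*(-4)
= 0 - 12 = -12

-12


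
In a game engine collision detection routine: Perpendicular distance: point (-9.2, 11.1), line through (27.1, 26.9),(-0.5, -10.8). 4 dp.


|cross product| = 932.43
|line direction| = sqrt(2183.05) = 46.7231
Distance = 932.43/sqrt(2183.05) = 19.9565

19.9565


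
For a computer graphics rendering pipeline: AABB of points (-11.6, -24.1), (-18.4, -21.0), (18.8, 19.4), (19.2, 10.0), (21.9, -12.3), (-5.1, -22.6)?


x range: [-18.4, 21.9]
y range: [-24.1, 19.4]
Bounding box: (-18.4,-24.1) to (21.9,19.4)

(-18.4,-24.1) to (21.9,19.4)


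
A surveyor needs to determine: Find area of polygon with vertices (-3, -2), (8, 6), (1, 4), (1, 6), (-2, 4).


Shoelace sum: ((-3)*6 - 8*(-2)) + (8*4 - 1*6) + (1*6 - 1*4) + (1*4 - (-2)*6) + ((-2)*(-2) - (-3)*4)
= 58
Area = |58|/2 = 29

29


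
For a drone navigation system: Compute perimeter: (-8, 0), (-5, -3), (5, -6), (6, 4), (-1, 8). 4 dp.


Sides: (-8, 0)->(-5, -3): sqrt(18) = 4.242641, (-5, -3)->(5, -6): sqrt(109) = 10.440307, (5, -6)->(6, 4): sqrt(101) = 10.049876, (6, 4)->(-1, 8): sqrt(65) = 8.062258, (-1, 8)->(-8, 0): sqrt(113) = 10.630146
Sum = 43.425228
Perimeter = 43.4252

43.4252


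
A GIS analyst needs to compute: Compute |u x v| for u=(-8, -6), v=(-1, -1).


|u x v| = |(-8)*(-1) - (-6)*(-1)|
= |8 - 6| = 2

2


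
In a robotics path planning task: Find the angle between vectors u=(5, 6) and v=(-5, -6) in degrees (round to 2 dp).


u.v = -61, |u| = sqrt(61) = 7.8102, |v| = sqrt(61) = 7.8102
cos(theta) = u.v/(|u||v|) = -61/sqrt(3721) = -1
theta = acos(-1) = 180 degrees

180 degrees


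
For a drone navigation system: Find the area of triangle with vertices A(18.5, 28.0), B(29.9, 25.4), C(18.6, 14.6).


Area = |x_A(y_B-y_C) + x_B(y_C-y_A) + x_C(y_A-y_B)|/2
= |199.8 + (-400.66) + 48.36|/2
= 152.5/2 = 76.25

76.25


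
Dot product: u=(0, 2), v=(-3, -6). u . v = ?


u . v = u_x*v_x + u_y*v_y = 0*(-3) + 2*(-6)
= 0 + (-12) = -12

-12


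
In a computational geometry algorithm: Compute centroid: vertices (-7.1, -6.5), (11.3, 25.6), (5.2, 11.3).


Centroid = ((x_A+x_B+x_C)/3, (y_A+y_B+y_C)/3)
= (((-7.1)+11.3+5.2)/3, ((-6.5)+25.6+11.3)/3)
= (3.1333, 10.1333)

(3.1333, 10.1333)


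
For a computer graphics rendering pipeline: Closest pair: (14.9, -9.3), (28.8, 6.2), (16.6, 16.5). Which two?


d(P0,P1) = 20.8197, d(P0,P2) = 25.8559, d(P1,P2) = 15.9665
Closest: P1 and P2

Closest pair: (28.8, 6.2) and (16.6, 16.5), distance = 15.9665


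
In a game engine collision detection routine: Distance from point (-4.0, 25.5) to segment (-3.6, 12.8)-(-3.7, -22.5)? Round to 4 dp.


Project P onto AB: t = 0 (clamped to [0,1])
Closest point on segment: (-3.6, 12.8)
Distance: 12.7063

12.7063


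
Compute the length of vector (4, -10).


|u| = sqrt(4^2 + (-10)^2) = sqrt(116) = 10.7703

10.7703


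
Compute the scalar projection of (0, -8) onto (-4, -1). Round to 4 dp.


u.v = 8, |v| = sqrt(17) = 4.1231
Scalar projection = u.v / |v| = 8 / sqrt(17) = 1.9403

1.9403


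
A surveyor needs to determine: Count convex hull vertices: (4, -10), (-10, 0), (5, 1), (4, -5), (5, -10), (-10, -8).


Convex hull vertices (CCW): (-10, -8), (4, -10), (5, -10), (5, 1), (-10, 0)
Count = 5

5


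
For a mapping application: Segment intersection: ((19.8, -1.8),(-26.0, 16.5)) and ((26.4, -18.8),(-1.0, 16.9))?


Cross products: d1=-230.18, d2=903.46, d3=657.82, d4=-475.82
d1*d2 < 0 and d3*d4 < 0? yes

Yes, they intersect


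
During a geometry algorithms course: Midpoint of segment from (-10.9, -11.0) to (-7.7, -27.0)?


M = (((-10.9)+(-7.7))/2, ((-11)+(-27))/2)
= (-9.3, -19)

(-9.3, -19)


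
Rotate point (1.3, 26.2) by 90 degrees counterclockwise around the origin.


90° CCW: (x,y) -> (-y, x)
(1.3,26.2) -> (-26.2, 1.3)

(-26.2, 1.3)


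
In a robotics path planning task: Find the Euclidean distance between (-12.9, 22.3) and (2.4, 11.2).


dx=15.3, dy=-11.1
d^2 = 15.3^2 + (-11.1)^2 = 357.3
d = sqrt(357.3) = 18.9024

18.9024


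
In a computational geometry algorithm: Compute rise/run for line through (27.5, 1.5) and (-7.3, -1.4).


slope = (y2-y1)/(x2-x1) = ((-1.4)-1.5)/((-7.3)-27.5) = (-2.9)/(-34.8) = 0.0833

0.0833


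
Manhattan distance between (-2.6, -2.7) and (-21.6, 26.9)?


|(-2.6)-(-21.6)| + |(-2.7)-26.9| = 19 + 29.6 = 48.6

48.6


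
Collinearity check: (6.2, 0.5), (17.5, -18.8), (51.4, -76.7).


Cross product: (17.5-6.2)*((-76.7)-0.5) - ((-18.8)-0.5)*(51.4-6.2)
= 0

Yes, collinear


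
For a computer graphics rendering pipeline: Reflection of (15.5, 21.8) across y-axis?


Reflection over y-axis: (x,y) -> (-x,y)
(15.5, 21.8) -> (-15.5, 21.8)

(-15.5, 21.8)


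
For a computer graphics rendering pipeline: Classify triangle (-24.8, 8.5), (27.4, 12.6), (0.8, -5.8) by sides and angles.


Side lengths squared: AB^2=2741.65, BC^2=1046.12, CA^2=859.85
Sorted: [859.85, 1046.12, 2741.65]
By sides: Scalene, By angles: Obtuse

Scalene, Obtuse


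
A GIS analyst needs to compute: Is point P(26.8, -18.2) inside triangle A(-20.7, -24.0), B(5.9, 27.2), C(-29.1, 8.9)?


Cross products: AB x AP = -2277.72, BC x BP = 1971.47, CA x CP = 1611.47
All same sign? no

No, outside


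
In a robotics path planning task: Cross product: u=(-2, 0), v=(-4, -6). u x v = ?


u x v = u_x*v_y - u_y*v_x = (-2)*(-6) - 0*(-4)
= 12 - 0 = 12

12


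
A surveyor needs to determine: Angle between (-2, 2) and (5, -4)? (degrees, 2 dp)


u.v = -18, |u| = sqrt(8) = 2.8284, |v| = sqrt(41) = 6.4031
cos(theta) = u.v/(|u||v|) = -18/sqrt(328) = -0.993884
theta = acos(-0.993884) = 173.66 degrees

173.66 degrees


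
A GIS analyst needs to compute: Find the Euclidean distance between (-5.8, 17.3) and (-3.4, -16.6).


dx=2.4, dy=-33.9
d^2 = 2.4^2 + (-33.9)^2 = 1154.97
d = sqrt(1154.97) = 33.9848

33.9848


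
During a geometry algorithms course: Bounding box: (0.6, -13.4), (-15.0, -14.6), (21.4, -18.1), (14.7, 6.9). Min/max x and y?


x range: [-15, 21.4]
y range: [-18.1, 6.9]
Bounding box: (-15,-18.1) to (21.4,6.9)

(-15,-18.1) to (21.4,6.9)


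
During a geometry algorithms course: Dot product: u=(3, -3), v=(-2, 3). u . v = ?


u . v = u_x*v_x + u_y*v_y = 3*(-2) + (-3)*3
= (-6) + (-9) = -15

-15


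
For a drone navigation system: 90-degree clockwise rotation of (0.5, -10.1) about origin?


90° CW: (x,y) -> (y, -x)
(0.5,-10.1) -> (-10.1, -0.5)

(-10.1, -0.5)


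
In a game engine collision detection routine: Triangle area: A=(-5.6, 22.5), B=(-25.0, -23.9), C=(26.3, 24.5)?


Area = |x_A(y_B-y_C) + x_B(y_C-y_A) + x_C(y_A-y_B)|/2
= |271.04 + (-50) + 1220.32|/2
= 1441.36/2 = 720.68

720.68


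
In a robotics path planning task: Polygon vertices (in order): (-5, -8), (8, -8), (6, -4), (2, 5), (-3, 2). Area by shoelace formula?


Shoelace sum: ((-5)*(-8) - 8*(-8)) + (8*(-4) - 6*(-8)) + (6*5 - 2*(-4)) + (2*2 - (-3)*5) + ((-3)*(-8) - (-5)*2)
= 211
Area = |211|/2 = 105.5

105.5


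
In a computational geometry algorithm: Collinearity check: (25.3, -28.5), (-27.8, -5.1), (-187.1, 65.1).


Cross product: ((-27.8)-25.3)*(65.1-(-28.5)) - ((-5.1)-(-28.5))*((-187.1)-25.3)
= 0

Yes, collinear


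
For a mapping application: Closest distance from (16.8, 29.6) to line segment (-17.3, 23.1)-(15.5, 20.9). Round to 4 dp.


Project P onto AB: t = 1 (clamped to [0,1])
Closest point on segment: (15.5, 20.9)
Distance: 8.7966

8.7966


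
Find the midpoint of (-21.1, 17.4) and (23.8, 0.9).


M = (((-21.1)+23.8)/2, (17.4+0.9)/2)
= (1.35, 9.15)

(1.35, 9.15)


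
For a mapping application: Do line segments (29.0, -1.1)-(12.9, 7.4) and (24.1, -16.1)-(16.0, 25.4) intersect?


Cross products: d1=-324.85, d2=274.45, d3=283.15, d4=-316.15
d1*d2 < 0 and d3*d4 < 0? yes

Yes, they intersect


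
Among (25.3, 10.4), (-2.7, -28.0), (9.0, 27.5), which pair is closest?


d(P0,P1) = 47.5243, d(P0,P2) = 23.6241, d(P1,P2) = 56.7198
Closest: P0 and P2

Closest pair: (25.3, 10.4) and (9.0, 27.5), distance = 23.6241


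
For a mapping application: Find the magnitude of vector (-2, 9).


|u| = sqrt((-2)^2 + 9^2) = sqrt(85) = 9.2195

9.2195


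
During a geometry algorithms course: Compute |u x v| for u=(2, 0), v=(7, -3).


|u x v| = |2*(-3) - 0*7|
= |(-6) - 0| = 6

6


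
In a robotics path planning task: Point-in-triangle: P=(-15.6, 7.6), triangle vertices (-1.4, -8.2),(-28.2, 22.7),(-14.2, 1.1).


Cross products: AB x AP = 15.34, BC x BP = 60.76, CA x CP = 70.18
All same sign? yes

Yes, inside


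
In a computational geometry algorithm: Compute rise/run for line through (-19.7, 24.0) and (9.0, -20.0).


slope = (y2-y1)/(x2-x1) = ((-20)-24)/(9-(-19.7)) = (-44)/28.7 = -1.5331

-1.5331


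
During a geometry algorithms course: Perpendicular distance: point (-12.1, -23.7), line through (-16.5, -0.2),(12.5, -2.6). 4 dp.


|cross product| = 670.94
|line direction| = sqrt(846.76) = 29.0991
Distance = 670.94/sqrt(846.76) = 23.057

23.057


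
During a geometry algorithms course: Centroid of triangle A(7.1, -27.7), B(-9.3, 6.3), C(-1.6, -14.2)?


Centroid = ((x_A+x_B+x_C)/3, (y_A+y_B+y_C)/3)
= ((7.1+(-9.3)+(-1.6))/3, ((-27.7)+6.3+(-14.2))/3)
= (-1.2667, -11.8667)

(-1.2667, -11.8667)


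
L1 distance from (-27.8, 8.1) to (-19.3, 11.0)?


|(-27.8)-(-19.3)| + |8.1-11| = 8.5 + 2.9 = 11.4

11.4


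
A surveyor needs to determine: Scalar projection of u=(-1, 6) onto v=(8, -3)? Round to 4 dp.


u.v = -26, |v| = sqrt(73) = 8.544
Scalar projection = u.v / |v| = -26 / sqrt(73) = -3.0431

-3.0431


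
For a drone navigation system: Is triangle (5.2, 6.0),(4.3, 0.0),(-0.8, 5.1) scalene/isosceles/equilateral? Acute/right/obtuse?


Side lengths squared: AB^2=36.81, BC^2=52.02, CA^2=36.81
Sorted: [36.81, 36.81, 52.02]
By sides: Isosceles, By angles: Acute

Isosceles, Acute


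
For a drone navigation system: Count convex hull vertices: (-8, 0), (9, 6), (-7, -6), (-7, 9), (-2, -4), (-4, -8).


Convex hull vertices (CCW): (-8, 0), (-7, -6), (-4, -8), (9, 6), (-7, 9)
Count = 5

5


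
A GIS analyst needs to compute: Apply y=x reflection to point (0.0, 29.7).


Reflection over y=x: (x,y) -> (y,x)
(0, 29.7) -> (29.7, 0)

(29.7, 0)


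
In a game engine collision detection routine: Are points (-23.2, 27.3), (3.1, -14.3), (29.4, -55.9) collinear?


Cross product: (3.1-(-23.2))*((-55.9)-27.3) - ((-14.3)-27.3)*(29.4-(-23.2))
= 0

Yes, collinear


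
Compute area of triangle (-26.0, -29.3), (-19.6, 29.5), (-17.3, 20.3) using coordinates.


Area = |x_A(y_B-y_C) + x_B(y_C-y_A) + x_C(y_A-y_B)|/2
= |(-239.2) + (-972.16) + 1017.24|/2
= 194.12/2 = 97.06

97.06
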